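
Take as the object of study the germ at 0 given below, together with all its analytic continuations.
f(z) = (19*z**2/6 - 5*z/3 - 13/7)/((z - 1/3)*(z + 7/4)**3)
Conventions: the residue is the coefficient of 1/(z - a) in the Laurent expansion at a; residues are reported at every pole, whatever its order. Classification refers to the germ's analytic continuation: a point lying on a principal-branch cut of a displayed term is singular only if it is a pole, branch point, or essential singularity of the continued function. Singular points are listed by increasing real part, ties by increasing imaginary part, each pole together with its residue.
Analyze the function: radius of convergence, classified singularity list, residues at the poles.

Denominator factor (z - 1/3): pole of order 1 at 1/3, modulus 1/3.
Denominator factor (z + 7/4)^3: pole of order 3 at -7/4, modulus 7/4.
The radius of convergence is the smallest modulus among the singular points: 1/3.
At the order-3 pole -7/4 set g(z) = (z - (-7/4))^3*f(z) = (19*z**2/6 - 5*z/3 - 13/7)/(z - 1/3).
Order-3 pole: residue = g''(a)/2; g''(-7/4) = 49856/109375, so the residue is 24928/109375.
At the order-1 pole 1/3 set g(z) = (z - (1/3))*f(z) = (19*z**2/6 - 5*z/3 - 13/7)/(z + 7/4)**3.
Simple pole: residue = g(a) at a = 1/3, which is -24928/109375.
List the singular points by increasing real part (a conjugate pair: the negative imaginary part first).

Radius of convergence at 0: 1/3.
At -7/4: a pole of order 3; residue 24928/109375.
At 1/3: a pole of order 1; residue -24928/109375.


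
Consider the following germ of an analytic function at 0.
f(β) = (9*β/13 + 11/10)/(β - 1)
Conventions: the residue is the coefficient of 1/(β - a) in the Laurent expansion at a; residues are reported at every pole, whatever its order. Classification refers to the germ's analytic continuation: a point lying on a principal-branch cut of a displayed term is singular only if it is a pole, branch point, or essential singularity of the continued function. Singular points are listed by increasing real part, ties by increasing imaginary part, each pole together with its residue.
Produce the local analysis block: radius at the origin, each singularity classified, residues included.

Denominator factor (β - 1): pole of order 1 at 1, modulus 1.
The radius of convergence is the smallest modulus among the singular points: 1.
At the order-1 pole 1 set g(β) = (β - (1))*f(β) = 9*β/13 + 11/10.
Simple pole: residue = g(a) at a = 1, which is 233/130.

Radius of convergence at 0: 1.
At 1: a pole of order 1; residue 233/130.


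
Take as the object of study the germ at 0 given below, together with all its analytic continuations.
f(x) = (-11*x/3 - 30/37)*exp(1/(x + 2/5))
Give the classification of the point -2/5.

The point is an essential singularity.

The exponent 1/(x - (-2/5)) has a pole at -2/5, so exp(1/(x - (-2/5))) takes every nonzero value near it: an essential singularity (not a pole of any order).


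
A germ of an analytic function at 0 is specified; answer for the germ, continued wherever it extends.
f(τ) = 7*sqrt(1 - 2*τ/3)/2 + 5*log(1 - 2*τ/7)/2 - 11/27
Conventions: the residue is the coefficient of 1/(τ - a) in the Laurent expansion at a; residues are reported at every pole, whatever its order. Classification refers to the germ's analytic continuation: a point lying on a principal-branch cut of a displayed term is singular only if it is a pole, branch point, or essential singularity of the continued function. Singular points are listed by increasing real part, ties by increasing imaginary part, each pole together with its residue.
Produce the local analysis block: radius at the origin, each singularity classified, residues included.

Radius of convergence at 0: 3/2.
At 3/2: an algebraic (square-root) branch point.
At 7/2: a logarithmic branch point.

Branch term (7/2)*sqrt(1 - τ/(3/2)): its argument vanishes at τ = 3/2, a square-root branch point, modulus 3/2.
Branch term (5/2)*log(1 - τ/(7/2)): its argument vanishes at τ = 7/2, a logarithmic branch point, modulus 7/2.
The radius of convergence is the smallest modulus among the singular points: 3/2.
List the singular points by increasing real part (a conjugate pair: the negative imaginary part first).


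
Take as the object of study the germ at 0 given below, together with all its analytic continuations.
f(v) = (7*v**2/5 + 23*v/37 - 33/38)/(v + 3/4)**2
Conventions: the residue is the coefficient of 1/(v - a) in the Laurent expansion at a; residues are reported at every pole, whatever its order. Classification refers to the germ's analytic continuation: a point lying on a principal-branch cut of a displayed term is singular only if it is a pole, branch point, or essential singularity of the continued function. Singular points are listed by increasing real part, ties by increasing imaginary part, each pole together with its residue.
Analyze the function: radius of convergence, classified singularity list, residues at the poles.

Radius of convergence at 0: 3/4.
At -3/4: a pole of order 2; residue -547/370.

Denominator factor (v + 3/4)^2: pole of order 2 at -3/4, modulus 3/4.
The radius of convergence is the smallest modulus among the singular points: 3/4.
At the order-2 pole -3/4 set g(v) = (v - (-3/4))^2*f(v) = 7*v**2/5 + 23*v/37 - 33/38.
Order-2 pole: residue = g'(a); g'(-3/4) = -547/370, so the residue is -547/370.


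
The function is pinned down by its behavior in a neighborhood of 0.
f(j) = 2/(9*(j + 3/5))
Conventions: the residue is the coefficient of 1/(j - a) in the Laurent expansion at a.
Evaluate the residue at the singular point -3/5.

The residue is 2/9.

At the order-1 pole -3/5 set g(j) = (j - (-3/5))*f(j) = 2/9.
Simple pole: residue = g(a) at a = -3/5, which is 2/9.


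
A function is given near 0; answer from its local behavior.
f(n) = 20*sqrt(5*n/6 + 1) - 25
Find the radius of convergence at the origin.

Branch term (20)*sqrt(1 - n/(-6/5)): its argument vanishes at n = -6/5, a square-root branch point, modulus 6/5.
The radius of convergence is the smallest modulus among the singular points: 6/5.

The radius of convergence is 6/5.


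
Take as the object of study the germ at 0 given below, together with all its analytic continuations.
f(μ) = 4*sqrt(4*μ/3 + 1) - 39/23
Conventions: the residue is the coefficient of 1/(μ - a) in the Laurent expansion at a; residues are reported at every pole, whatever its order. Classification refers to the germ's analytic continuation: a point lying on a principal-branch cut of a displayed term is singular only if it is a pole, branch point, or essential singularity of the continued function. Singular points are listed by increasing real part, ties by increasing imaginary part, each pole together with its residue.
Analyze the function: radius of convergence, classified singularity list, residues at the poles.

Branch term (4)*sqrt(1 - μ/(-3/4)): its argument vanishes at μ = -3/4, a square-root branch point, modulus 3/4.
The radius of convergence is the smallest modulus among the singular points: 3/4.

Radius of convergence at 0: 3/4.
At -3/4: an algebraic (square-root) branch point.


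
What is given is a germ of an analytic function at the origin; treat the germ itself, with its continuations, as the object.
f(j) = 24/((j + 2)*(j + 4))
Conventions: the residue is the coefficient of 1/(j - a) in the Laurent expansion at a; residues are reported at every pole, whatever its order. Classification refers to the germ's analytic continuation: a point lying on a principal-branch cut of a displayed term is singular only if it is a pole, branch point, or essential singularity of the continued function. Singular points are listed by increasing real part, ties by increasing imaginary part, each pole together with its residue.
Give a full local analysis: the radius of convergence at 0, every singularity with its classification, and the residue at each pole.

Radius of convergence at 0: 2.
At -4: a pole of order 1; residue -12.
At -2: a pole of order 1; residue 12.

Denominator factor (j + 4): pole of order 1 at -4, modulus 4.
Denominator factor (j + 2): pole of order 1 at -2, modulus 2.
The radius of convergence is the smallest modulus among the singular points: 2.
At the order-1 pole -4 set g(j) = (j - (-4))*f(j) = 24/(j + 2).
Simple pole: residue = g(a) at a = -4, which is -12.
At the order-1 pole -2 set g(j) = (j - (-2))*f(j) = 24/(j + 4).
Simple pole: residue = g(a) at a = -2, which is 12.
List the singular points by increasing real part (a conjugate pair: the negative imaginary part first).


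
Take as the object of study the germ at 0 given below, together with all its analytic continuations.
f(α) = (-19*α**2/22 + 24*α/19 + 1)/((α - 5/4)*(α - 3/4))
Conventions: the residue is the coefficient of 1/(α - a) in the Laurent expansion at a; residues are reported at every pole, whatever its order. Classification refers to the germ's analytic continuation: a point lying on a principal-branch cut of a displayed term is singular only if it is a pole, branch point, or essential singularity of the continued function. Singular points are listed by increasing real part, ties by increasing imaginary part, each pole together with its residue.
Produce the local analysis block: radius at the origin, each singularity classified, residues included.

Radius of convergence at 0: 3/4.
At 3/4: a pole of order 1; residue -9775/3344.
At 5/4: a pole of order 1; residue 8223/3344.

Denominator factor (α - 5/4): pole of order 1 at 5/4, modulus 5/4.
Denominator factor (α - 3/4): pole of order 1 at 3/4, modulus 3/4.
The radius of convergence is the smallest modulus among the singular points: 3/4.
At the order-1 pole 3/4 set g(α) = (α - (3/4))*f(α) = (-19*α**2/22 + 24*α/19 + 1)/(α - 5/4).
Simple pole: residue = g(a) at a = 3/4, which is -9775/3344.
At the order-1 pole 5/4 set g(α) = (α - (5/4))*f(α) = (-19*α**2/22 + 24*α/19 + 1)/(α - 3/4).
Simple pole: residue = g(a) at a = 5/4, which is 8223/3344.
List the singular points by increasing real part (a conjugate pair: the negative imaginary part first).


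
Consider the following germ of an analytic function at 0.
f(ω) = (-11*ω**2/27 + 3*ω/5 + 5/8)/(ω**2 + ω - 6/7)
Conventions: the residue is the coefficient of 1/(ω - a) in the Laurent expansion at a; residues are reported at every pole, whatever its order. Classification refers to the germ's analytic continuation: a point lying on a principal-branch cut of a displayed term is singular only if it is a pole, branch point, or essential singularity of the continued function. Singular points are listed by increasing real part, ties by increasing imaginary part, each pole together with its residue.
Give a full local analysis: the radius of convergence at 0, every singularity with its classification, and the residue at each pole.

Denominator factor (ω**2 + ω - 6/7): discriminant 31/7, real irrational roots -1/2 + (1/14)*sqrt(217) and -1/2 - (1/14)*sqrt(217); poles of order 1, moduli -1/2 + (1/14)*sqrt(217) and 1/2 + (1/14)*sqrt(217).
The radius of convergence is the smallest modulus among the singular points: -1/2 + (1/14)*sqrt(217).
The factor ω**2 + ω - 6/7 splits as (ω - a)(ω - a') with a = -1/2 - (1/14)*sqrt(217), a' = -1/2 + (1/14)*sqrt(217). At the order-1 pole a set g(ω) = (ω - a)*f(ω) = [-11*ω**2/27 + 3*ω/5 + 5/8] / (ω - a').
Simple pole: residue = g(a) at a = -1/2 - (1/14)*sqrt(217), which is 68/135 + (1723/234360)*sqrt(217).
The factor ω**2 + ω - 6/7 splits as (ω - a)(ω - a') with a = -1/2 + (1/14)*sqrt(217), a' = -1/2 - (1/14)*sqrt(217). At the order-1 pole a set g(ω) = (ω - a)*f(ω) = [-11*ω**2/27 + 3*ω/5 + 5/8] / (ω - a').
Simple pole: residue = g(a) at a = -1/2 + (1/14)*sqrt(217), which is 68/135 - (1723/234360)*sqrt(217).
List the singular points by increasing real part (a conjugate pair: the negative imaginary part first).

Radius of convergence at 0: -1/2 + (1/14)*sqrt(217).
At -1/2 - (1/14)*sqrt(217): a pole of order 1; residue 68/135 + (1723/234360)*sqrt(217).
At -1/2 + (1/14)*sqrt(217): a pole of order 1; residue 68/135 - (1723/234360)*sqrt(217).


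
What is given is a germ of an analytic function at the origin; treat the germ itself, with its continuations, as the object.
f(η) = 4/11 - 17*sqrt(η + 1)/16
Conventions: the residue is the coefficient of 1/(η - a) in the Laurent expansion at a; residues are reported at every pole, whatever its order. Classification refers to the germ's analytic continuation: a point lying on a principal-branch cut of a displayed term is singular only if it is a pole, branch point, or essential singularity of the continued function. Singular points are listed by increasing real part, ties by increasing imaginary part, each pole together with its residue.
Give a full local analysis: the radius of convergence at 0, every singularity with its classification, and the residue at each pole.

Radius of convergence at 0: 1.
At -1: an algebraic (square-root) branch point.

Branch term (-17/16)*sqrt(1 - η/(-1)): its argument vanishes at η = -1, a square-root branch point, modulus 1.
The radius of convergence is the smallest modulus among the singular points: 1.


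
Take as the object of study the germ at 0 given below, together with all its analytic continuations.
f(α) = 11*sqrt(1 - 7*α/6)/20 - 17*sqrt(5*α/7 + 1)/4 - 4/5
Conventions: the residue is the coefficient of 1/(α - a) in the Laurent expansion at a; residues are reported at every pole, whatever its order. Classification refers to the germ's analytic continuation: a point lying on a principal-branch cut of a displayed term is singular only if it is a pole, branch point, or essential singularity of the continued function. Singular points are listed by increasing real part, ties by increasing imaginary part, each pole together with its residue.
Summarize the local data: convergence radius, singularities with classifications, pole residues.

Radius of convergence at 0: 6/7.
At -7/5: an algebraic (square-root) branch point.
At 6/7: an algebraic (square-root) branch point.

Branch term (-17/4)*sqrt(1 - α/(-7/5)): its argument vanishes at α = -7/5, a square-root branch point, modulus 7/5.
Branch term (11/20)*sqrt(1 - α/(6/7)): its argument vanishes at α = 6/7, a square-root branch point, modulus 6/7.
The radius of convergence is the smallest modulus among the singular points: 6/7.
List the singular points by increasing real part (a conjugate pair: the negative imaginary part first).


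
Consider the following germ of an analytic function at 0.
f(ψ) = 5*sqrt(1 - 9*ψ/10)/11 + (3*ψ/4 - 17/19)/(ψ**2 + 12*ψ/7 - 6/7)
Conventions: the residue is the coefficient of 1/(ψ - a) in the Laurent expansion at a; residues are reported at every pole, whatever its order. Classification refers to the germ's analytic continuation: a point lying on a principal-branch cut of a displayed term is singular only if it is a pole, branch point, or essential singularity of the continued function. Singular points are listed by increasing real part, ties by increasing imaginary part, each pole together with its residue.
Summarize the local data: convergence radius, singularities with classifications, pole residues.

Denominator factor (ψ**2 + 12*ψ/7 - 6/7): discriminant 312/49, real irrational roots -6/7 + (1/7)*sqrt(78) and -6/7 - (1/7)*sqrt(78); poles of order 1, moduli -6/7 + (1/7)*sqrt(78) and 6/7 + (1/7)*sqrt(78).
Branch term (5/11)*sqrt(1 - ψ/(10/9)): its argument vanishes at ψ = 10/9, a square-root branch point, modulus 10/9.
The radius of convergence is the smallest modulus among the singular points: -6/7 + (1/7)*sqrt(78).
The branch term is analytic at -6/7 - (1/7)*sqrt(78) and contributes nothing to the residue; only the rational part matters.
The factor ψ**2 + 12*ψ/7 - 6/7 splits as (ψ - a)(ψ - a') with a = -6/7 - (1/7)*sqrt(78), a' = -6/7 + (1/7)*sqrt(78). At the order-1 pole a set g(ψ) = (ψ - a)*(rational part) = [3*ψ/4 - 17/19] / (ψ - a').
Simple pole: residue = g(a) at a = -6/7 - (1/7)*sqrt(78), which is 3/8 + (409/5928)*sqrt(78).
The branch term is analytic at -6/7 + (1/7)*sqrt(78) and contributes nothing to the residue; only the rational part matters.
The factor ψ**2 + 12*ψ/7 - 6/7 splits as (ψ - a)(ψ - a') with a = -6/7 + (1/7)*sqrt(78), a' = -6/7 - (1/7)*sqrt(78). At the order-1 pole a set g(ψ) = (ψ - a)*(rational part) = [3*ψ/4 - 17/19] / (ψ - a').
Simple pole: residue = g(a) at a = -6/7 + (1/7)*sqrt(78), which is 3/8 - (409/5928)*sqrt(78).
List the singular points by increasing real part (a conjugate pair: the negative imaginary part first).

Radius of convergence at 0: -6/7 + (1/7)*sqrt(78).
At -6/7 - (1/7)*sqrt(78): a pole of order 1; residue 3/8 + (409/5928)*sqrt(78).
At -6/7 + (1/7)*sqrt(78): a pole of order 1; residue 3/8 - (409/5928)*sqrt(78).
At 10/9: an algebraic (square-root) branch point.


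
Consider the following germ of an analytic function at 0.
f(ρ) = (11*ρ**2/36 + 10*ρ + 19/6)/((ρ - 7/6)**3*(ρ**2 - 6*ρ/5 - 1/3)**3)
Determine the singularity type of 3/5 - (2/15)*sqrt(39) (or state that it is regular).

The point is a pole of order 3.

The denominator factor ρ**2 - 6*ρ/5 - 1/3 vanishes at 3/5 - (2/15)*sqrt(39) and appears to the power 3; the numerator there equals 25619/2700 - (311/225)*sqrt(39), nonzero, and no other factor vanishes.
Hence a pole whose order is the multiplicity, 3.


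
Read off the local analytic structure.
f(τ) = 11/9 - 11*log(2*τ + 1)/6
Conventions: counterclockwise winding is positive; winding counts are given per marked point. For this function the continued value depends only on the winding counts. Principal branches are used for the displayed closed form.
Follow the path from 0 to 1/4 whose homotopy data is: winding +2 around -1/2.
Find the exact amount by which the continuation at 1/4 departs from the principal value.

The rational part is single-valued and drops out of the difference; each branch term changes only by its own monodromy.
(-11/6)*log(1 - τ/(-1/2)): each positive loop around -1/2 adds 2*pi*i to the log, so winding +2 contributes (-11/6)*(2)*2*pi*i = -(22/3)*pi*i.
Summing the contributions at τ = 1/4 gives -(22/3)*pi*i.

Continued minus principal equals -(22/3)*pi*i.


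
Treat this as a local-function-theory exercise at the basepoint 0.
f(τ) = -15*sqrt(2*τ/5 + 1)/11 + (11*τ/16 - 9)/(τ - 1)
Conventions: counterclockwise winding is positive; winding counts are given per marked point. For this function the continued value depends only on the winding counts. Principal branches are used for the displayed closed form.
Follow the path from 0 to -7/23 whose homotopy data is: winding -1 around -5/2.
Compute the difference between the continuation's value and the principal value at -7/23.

Continued minus principal equals (6/253)*sqrt(11615).

The rational part is single-valued and drops out of the difference; each branch term changes only by its own monodromy.
(-15/11)*sqrt(1 - τ/(-5/2)): winding -1 is odd, the square root flips sign, contributing -2*(-15/11)*sqrt(1 - (-7/23)/(-5/2)) = -2*(-15/11)*sqrt(101/115) = (6/253)*sqrt(11615).
Summing the contributions at τ = -7/23 gives (6/253)*sqrt(11615).


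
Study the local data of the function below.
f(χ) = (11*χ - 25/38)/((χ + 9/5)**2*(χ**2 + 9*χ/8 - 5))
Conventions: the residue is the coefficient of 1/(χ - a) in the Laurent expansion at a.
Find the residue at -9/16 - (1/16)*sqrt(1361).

The residue is 35061950/10887931 + (1165020050/14818474091)*sqrt(1361).

The factor χ**2 + 9*χ/8 - 5 splits as (χ - a)(χ - a') with a = -9/16 - (1/16)*sqrt(1361), a' = -9/16 + (1/16)*sqrt(1361). At the order-1 pole a set g(χ) = (χ - a)*f(χ) = [(11*χ - 25/38)/(χ + 9/5)**2] / (χ - a').
Simple pole: residue = g(a) at a = -9/16 - (1/16)*sqrt(1361), which is 35061950/10887931 + (1165020050/14818474091)*sqrt(1361).


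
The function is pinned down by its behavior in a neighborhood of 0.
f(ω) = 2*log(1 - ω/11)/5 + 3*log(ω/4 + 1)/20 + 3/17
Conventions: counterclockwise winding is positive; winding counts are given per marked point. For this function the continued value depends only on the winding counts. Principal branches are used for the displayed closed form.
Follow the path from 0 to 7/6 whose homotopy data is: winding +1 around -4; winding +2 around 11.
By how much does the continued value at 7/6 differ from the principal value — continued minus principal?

The rational part is single-valued and drops out of the difference; each branch term changes only by its own monodromy.
(3/20)*log(1 - ω/(-4)): each positive loop around -4 adds 2*pi*i to the log, so winding +1 contributes (3/20)*(1)*2*pi*i = (3/10)*pi*i.
(2/5)*log(1 - ω/(11)): each positive loop around 11 adds 2*pi*i to the log, so winding +2 contributes (2/5)*(2)*2*pi*i = (8/5)*pi*i.
Summing the contributions at ω = 7/6 gives (19/10)*pi*i.

Continued minus principal equals (19/10)*pi*i.


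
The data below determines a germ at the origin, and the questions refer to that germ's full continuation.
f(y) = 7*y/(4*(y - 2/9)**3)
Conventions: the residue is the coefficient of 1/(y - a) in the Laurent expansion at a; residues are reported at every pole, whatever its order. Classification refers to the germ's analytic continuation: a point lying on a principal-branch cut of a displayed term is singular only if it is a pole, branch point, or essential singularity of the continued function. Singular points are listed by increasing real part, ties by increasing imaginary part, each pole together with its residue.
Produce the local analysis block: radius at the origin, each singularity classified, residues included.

Radius of convergence at 0: 2/9.
At 2/9: a pole of order 3; residue 0.

Denominator factor (y - 2/9)^3: pole of order 3 at 2/9, modulus 2/9.
The radius of convergence is the smallest modulus among the singular points: 2/9.
At the order-3 pole 2/9 set g(y) = (y - (2/9))^3*f(y) = 7*y/4.
Order-3 pole: residue = g''(a)/2; g''(2/9) = 0, so the residue is 0.


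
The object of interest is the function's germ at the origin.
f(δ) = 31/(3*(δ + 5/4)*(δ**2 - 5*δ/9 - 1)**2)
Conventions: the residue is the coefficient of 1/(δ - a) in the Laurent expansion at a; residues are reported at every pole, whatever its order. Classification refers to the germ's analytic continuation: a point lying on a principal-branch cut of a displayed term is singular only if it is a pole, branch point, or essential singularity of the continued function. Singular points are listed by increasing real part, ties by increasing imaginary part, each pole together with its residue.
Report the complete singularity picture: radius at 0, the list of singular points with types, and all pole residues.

Radius of convergence at 0: -5/18 + (1/18)*sqrt(349).
At -5/4: a pole of order 1; residue 214272/32761.
At 5/18 - (1/18)*sqrt(349): a pole of order 2; residue -107136/32761 - (428309640/3990322561)*sqrt(349).
At 5/18 + (1/18)*sqrt(349): a pole of order 2; residue -107136/32761 + (428309640/3990322561)*sqrt(349).


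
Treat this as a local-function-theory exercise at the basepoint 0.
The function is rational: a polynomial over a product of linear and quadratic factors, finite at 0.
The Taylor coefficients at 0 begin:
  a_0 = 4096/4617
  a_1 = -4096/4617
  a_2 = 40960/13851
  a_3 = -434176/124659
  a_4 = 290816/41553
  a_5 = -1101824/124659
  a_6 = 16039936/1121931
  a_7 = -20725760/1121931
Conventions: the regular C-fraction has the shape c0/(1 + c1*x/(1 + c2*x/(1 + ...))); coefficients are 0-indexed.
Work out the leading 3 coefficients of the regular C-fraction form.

The regular C-fraction coefficients are [4096/4617, 1, 7/3].

Taylor coefficients (read off): a_0 = 4096/4617, a_1 = -4096/4617, a_2 = 40960/13851.
c0 = a_0 = 4096/4617. Peel one level at a time: if S = 1 + c*x/S' with S'(0) = 1, then c is the x-coefficient of S and S' = c*x/(S - 1).
S_1 = c0/f = 1 + (1)*x + (-7/3)*x^2 + ...; c1 = 1.
S_2 = c1*x/(S_1 - 1) = 1 + (7/3)*x + ...; c2 = 7/3.


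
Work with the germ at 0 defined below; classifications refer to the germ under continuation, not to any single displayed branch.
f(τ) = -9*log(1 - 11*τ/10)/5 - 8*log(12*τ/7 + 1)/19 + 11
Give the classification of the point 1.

The point is a regular point.

There is no denominator, hence no pole anywhere.
Branch term log(1 - τ/(10/11)): argument at 1 is -1/10, nonzero, so 1 is not its branch point (a point on a principal cut is still regular for the continued germ).
Branch term log(1 - τ/(-7/12)): argument at 1 is 19/7, nonzero, so 1 is not its branch point (a point on a principal cut is still regular for the continued germ).
So the germ continues analytically to 1.


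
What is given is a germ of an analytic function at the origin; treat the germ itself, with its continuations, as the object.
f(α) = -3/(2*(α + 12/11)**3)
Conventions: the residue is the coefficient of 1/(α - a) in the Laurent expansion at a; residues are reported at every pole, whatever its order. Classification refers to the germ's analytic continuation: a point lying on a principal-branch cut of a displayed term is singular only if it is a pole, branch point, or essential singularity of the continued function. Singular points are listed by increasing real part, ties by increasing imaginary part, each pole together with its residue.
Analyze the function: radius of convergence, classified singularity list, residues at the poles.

Radius of convergence at 0: 12/11.
At -12/11: a pole of order 3; residue 0.

Denominator factor (α + 12/11)^3: pole of order 3 at -12/11, modulus 12/11.
The radius of convergence is the smallest modulus among the singular points: 12/11.
At the order-3 pole -12/11 set g(α) = (α - (-12/11))^3*f(α) = -3/2.
Order-3 pole: residue = g''(a)/2; g''(-12/11) = 0, so the residue is 0.


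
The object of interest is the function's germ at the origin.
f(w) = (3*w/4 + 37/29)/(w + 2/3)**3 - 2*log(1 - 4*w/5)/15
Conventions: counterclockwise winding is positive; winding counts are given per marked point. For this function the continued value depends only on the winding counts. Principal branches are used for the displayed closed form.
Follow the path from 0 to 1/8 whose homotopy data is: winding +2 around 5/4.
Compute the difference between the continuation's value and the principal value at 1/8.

Continued minus principal equals -(8/15)*pi*i.

The rational part is single-valued and drops out of the difference; each branch term changes only by its own monodromy.
(-2/15)*log(1 - w/(5/4)): each positive loop around 5/4 adds 2*pi*i to the log, so winding +2 contributes (-2/15)*(2)*2*pi*i = -(8/15)*pi*i.
Summing the contributions at w = 1/8 gives -(8/15)*pi*i.


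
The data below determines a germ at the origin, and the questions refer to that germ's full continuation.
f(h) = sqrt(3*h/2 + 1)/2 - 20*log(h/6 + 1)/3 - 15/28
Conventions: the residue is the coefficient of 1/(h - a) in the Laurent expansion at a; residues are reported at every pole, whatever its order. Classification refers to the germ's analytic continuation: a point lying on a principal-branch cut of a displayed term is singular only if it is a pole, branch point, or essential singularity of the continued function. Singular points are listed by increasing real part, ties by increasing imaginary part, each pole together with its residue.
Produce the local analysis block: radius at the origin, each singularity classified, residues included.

Radius of convergence at 0: 2/3.
At -6: a logarithmic branch point.
At -2/3: an algebraic (square-root) branch point.

Branch term (1/2)*sqrt(1 - h/(-2/3)): its argument vanishes at h = -2/3, a square-root branch point, modulus 2/3.
Branch term (-20/3)*log(1 - h/(-6)): its argument vanishes at h = -6, a logarithmic branch point, modulus 6.
The radius of convergence is the smallest modulus among the singular points: 2/3.
List the singular points by increasing real part (a conjugate pair: the negative imaginary part first).


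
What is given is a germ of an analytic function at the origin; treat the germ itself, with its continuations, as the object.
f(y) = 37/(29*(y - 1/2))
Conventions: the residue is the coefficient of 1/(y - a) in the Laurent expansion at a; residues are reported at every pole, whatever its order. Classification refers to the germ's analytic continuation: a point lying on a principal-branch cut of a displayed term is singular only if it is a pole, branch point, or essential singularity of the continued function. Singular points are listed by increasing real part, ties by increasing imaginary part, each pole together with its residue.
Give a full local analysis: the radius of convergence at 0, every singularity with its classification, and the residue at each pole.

Radius of convergence at 0: 1/2.
At 1/2: a pole of order 1; residue 37/29.

Denominator factor (y - 1/2): pole of order 1 at 1/2, modulus 1/2.
The radius of convergence is the smallest modulus among the singular points: 1/2.
At the order-1 pole 1/2 set g(y) = (y - (1/2))*f(y) = 37/29.
Simple pole: residue = g(a) at a = 1/2, which is 37/29.


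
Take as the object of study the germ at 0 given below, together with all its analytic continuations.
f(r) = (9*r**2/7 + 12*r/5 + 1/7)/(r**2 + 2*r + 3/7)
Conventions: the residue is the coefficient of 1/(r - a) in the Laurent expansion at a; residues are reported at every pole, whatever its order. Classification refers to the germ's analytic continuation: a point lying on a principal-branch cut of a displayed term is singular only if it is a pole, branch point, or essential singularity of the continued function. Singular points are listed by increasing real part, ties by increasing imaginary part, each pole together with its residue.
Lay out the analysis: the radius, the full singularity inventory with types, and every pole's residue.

Denominator factor (r**2 + 2*r + 3/7): discriminant 16/7, real irrational roots -1 + (2/7)*sqrt(7) and -1 - (2/7)*sqrt(7); poles of order 1, moduli 1 - (2/7)*sqrt(7) and 1 + (2/7)*sqrt(7).
The radius of convergence is the smallest modulus among the singular points: 1 - (2/7)*sqrt(7).
The factor r**2 + 2*r + 3/7 splits as (r - a)(r - a') with a = -1 - (2/7)*sqrt(7), a' = -1 + (2/7)*sqrt(7). At the order-1 pole a set g(r) = (r - a)*f(r) = [9*r**2/7 + 12*r/5 + 1/7] / (r - a').
Simple pole: residue = g(a) at a = -1 - (2/7)*sqrt(7), which is -3/35 + (29/490)*sqrt(7).
The factor r**2 + 2*r + 3/7 splits as (r - a)(r - a') with a = -1 + (2/7)*sqrt(7), a' = -1 - (2/7)*sqrt(7). At the order-1 pole a set g(r) = (r - a)*f(r) = [9*r**2/7 + 12*r/5 + 1/7] / (r - a').
Simple pole: residue = g(a) at a = -1 + (2/7)*sqrt(7), which is -3/35 - (29/490)*sqrt(7).
List the singular points by increasing real part (a conjugate pair: the negative imaginary part first).

Radius of convergence at 0: 1 - (2/7)*sqrt(7).
At -1 - (2/7)*sqrt(7): a pole of order 1; residue -3/35 + (29/490)*sqrt(7).
At -1 + (2/7)*sqrt(7): a pole of order 1; residue -3/35 - (29/490)*sqrt(7).


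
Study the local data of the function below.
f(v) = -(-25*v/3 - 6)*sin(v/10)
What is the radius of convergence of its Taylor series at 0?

The radius of convergence is infinite.

The factor -sin(v/10) is entire and contributes no finite singular point.
The polynomial part has no poles.
No finite singular points: the Taylor series at 0 converges everywhere.


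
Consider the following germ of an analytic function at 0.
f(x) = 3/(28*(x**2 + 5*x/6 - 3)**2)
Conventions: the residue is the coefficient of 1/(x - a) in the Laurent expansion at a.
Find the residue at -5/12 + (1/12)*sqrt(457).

The residue is -(324/1461943)*sqrt(457).

The factor x**2 + 5*x/6 - 3 splits as (x - a)(x - a') with a = -5/12 + (1/12)*sqrt(457), a' = -5/12 - (1/12)*sqrt(457). At the order-2 pole a set g(x) = (x - a)^2*f(x) = [3/28] / (x - a')^2.
Order-2 pole: residue = g'(a); g'(-5/12 + (1/12)*sqrt(457)) = -(324/1461943)*sqrt(457), so the residue is -(324/1461943)*sqrt(457).


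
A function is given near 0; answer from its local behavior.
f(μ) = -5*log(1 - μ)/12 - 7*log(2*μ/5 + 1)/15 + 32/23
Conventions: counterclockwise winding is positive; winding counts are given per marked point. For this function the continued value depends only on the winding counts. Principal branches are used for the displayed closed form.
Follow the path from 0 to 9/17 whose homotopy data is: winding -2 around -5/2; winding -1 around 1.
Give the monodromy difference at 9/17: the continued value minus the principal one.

The rational part is single-valued and drops out of the difference; each branch term changes only by its own monodromy.
(-5/12)*log(1 - μ/(1)): each positive loop around 1 adds 2*pi*i to the log, so winding -1 contributes (-5/12)*(-1)*2*pi*i = (5/6)*pi*i.
(-7/15)*log(1 - μ/(-5/2)): each positive loop around -5/2 adds 2*pi*i to the log, so winding -2 contributes (-7/15)*(-2)*2*pi*i = (28/15)*pi*i.
Summing the contributions at μ = 9/17 gives (27/10)*pi*i.

Continued minus principal equals (27/10)*pi*i.


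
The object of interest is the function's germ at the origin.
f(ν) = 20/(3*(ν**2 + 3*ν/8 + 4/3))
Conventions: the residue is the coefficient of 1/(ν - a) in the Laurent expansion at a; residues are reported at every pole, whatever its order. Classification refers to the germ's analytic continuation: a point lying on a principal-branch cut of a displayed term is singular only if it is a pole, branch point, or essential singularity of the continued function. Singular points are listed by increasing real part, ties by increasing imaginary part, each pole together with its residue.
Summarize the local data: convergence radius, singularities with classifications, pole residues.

Denominator factor (ν**2 + 3*ν/8 + 4/3): discriminant -997/192, complex-conjugate roots (-3/16) + ((1/48)*sqrt(2991))*i and (-3/16) - ((1/48)*sqrt(2991))*i; poles of order 1, moduli (2/3)*sqrt(3) and (2/3)*sqrt(3).
The radius of convergence is the smallest modulus among the singular points: (2/3)*sqrt(3).
The factor ν**2 + 3*ν/8 + 4/3 splits as (ν - a)(ν - a') with a = (-3/16) - ((1/48)*sqrt(2991))*i, a' = (-3/16) + ((1/48)*sqrt(2991))*i. At the order-1 pole a set g(ν) = (ν - a)*f(ν) = [20/3] / (ν - a').
Simple pole: residue = g(a) at a = (-3/16) - ((1/48)*sqrt(2991))*i, which is ((160/2991)*sqrt(2991))*i.
The factor ν**2 + 3*ν/8 + 4/3 splits as (ν - a)(ν - a') with a = (-3/16) + ((1/48)*sqrt(2991))*i, a' = (-3/16) - ((1/48)*sqrt(2991))*i. At the order-1 pole a set g(ν) = (ν - a)*f(ν) = [20/3] / (ν - a').
Simple pole: residue = g(a) at a = (-3/16) + ((1/48)*sqrt(2991))*i, which is -((160/2991)*sqrt(2991))*i.
List the singular points by increasing real part (a conjugate pair: the negative imaginary part first).

Radius of convergence at 0: (2/3)*sqrt(3).
At (-3/16) - ((1/48)*sqrt(2991))*i: a pole of order 1; residue ((160/2991)*sqrt(2991))*i.
At (-3/16) + ((1/48)*sqrt(2991))*i: a pole of order 1; residue -((160/2991)*sqrt(2991))*i.


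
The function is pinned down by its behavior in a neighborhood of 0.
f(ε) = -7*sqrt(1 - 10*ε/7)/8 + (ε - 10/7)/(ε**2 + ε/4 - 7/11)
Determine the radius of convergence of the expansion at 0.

Denominator factor (ε**2 + ε/4 - 7/11): discriminant 459/176, real irrational roots -1/8 + (3/88)*sqrt(561) and -1/8 - (3/88)*sqrt(561); poles of order 1, moduli -1/8 + (3/88)*sqrt(561) and 1/8 + (3/88)*sqrt(561).
Branch term (-7/8)*sqrt(1 - ε/(7/10)): its argument vanishes at ε = 7/10, a square-root branch point, modulus 7/10.
The radius of convergence is the smallest modulus among the singular points: -1/8 + (3/88)*sqrt(561).

The radius of convergence is -1/8 + (3/88)*sqrt(561).


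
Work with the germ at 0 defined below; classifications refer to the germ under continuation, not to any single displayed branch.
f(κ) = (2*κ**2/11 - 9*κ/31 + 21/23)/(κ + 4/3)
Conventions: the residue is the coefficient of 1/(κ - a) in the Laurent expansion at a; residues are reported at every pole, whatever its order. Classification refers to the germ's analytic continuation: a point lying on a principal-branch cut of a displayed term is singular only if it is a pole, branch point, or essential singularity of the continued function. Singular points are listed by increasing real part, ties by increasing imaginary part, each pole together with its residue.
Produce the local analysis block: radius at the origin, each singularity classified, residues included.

Radius of convergence at 0: 4/3.
At -4/3: a pole of order 1; residue 114589/70587.

Denominator factor (κ + 4/3): pole of order 1 at -4/3, modulus 4/3.
The radius of convergence is the smallest modulus among the singular points: 4/3.
At the order-1 pole -4/3 set g(κ) = (κ - (-4/3))*f(κ) = 2*κ**2/11 - 9*κ/31 + 21/23.
Simple pole: residue = g(a) at a = -4/3, which is 114589/70587.


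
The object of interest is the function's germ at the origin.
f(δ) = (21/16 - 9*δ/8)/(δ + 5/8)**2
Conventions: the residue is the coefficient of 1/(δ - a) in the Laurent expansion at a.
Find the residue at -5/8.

At the order-2 pole -5/8 set g(δ) = (δ - (-5/8))^2*f(δ) = 21/16 - 9*δ/8.
Order-2 pole: residue = g'(a); g'(-5/8) = -9/8, so the residue is -9/8.

The residue is -9/8.


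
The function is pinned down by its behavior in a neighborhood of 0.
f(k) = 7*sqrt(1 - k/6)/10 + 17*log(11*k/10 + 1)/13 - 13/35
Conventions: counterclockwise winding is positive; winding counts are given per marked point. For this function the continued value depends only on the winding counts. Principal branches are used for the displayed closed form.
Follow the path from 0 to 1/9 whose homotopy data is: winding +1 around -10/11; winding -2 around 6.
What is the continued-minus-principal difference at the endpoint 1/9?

The rational part is single-valued and drops out of the difference; each branch term changes only by its own monodromy.
(7/10)*sqrt(1 - k/(6)): winding -2 is even, the square root returns to the same sheet, contribution 0.
(17/13)*log(1 - k/(-10/11)): each positive loop around -10/11 adds 2*pi*i to the log, so winding +1 contributes (17/13)*(1)*2*pi*i = (34/13)*pi*i.
Summing the contributions at k = 1/9 gives (34/13)*pi*i.

Continued minus principal equals (34/13)*pi*i.


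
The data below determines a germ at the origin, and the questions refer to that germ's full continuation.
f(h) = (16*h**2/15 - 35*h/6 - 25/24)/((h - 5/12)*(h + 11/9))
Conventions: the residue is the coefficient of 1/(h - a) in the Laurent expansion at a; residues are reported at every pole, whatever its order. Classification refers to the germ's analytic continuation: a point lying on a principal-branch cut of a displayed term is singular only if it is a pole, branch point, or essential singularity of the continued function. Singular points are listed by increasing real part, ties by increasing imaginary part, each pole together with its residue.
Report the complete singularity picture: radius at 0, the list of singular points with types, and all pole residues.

Denominator factor (h - 5/12): pole of order 1 at 5/12, modulus 5/12.
Denominator factor (h + 11/9): pole of order 1 at -11/9, modulus 11/9.
The radius of convergence is the smallest modulus among the singular points: 5/12.
At the order-1 pole -11/9 set g(h) = (h - (-11/9))*f(h) = (16*h**2/15 - 35*h/6 - 25/24)/(h - 5/12).
Simple pole: residue = g(a) at a = -11/9, which is -74663/15930.
At the order-1 pole 5/12 set g(h) = (h - (5/12))*f(h) = (16*h**2/15 - 35*h/6 - 25/24)/(h + 11/9).
Simple pole: residue = g(a) at a = 5/12, which is -355/177.
List the singular points by increasing real part (a conjugate pair: the negative imaginary part first).

Radius of convergence at 0: 5/12.
At -11/9: a pole of order 1; residue -74663/15930.
At 5/12: a pole of order 1; residue -355/177.


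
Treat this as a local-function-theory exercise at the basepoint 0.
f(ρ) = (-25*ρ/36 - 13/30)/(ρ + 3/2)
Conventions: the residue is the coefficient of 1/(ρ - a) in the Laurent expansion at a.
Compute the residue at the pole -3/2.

At the order-1 pole -3/2 set g(ρ) = (ρ - (-3/2))*f(ρ) = -25*ρ/36 - 13/30.
Simple pole: residue = g(a) at a = -3/2, which is 73/120.

The residue is 73/120.


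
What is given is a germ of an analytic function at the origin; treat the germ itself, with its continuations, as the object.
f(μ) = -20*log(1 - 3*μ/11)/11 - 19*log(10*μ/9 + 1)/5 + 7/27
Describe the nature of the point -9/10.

The term (-19/5)*log(1 - μ/(-9/10)) has argument 1 - -9/10/(-9/10) = 0 at -9/10: a logarithmic (infinitely-sheeted) branch point; the remaining terms are analytic or single-valued there.

The point is a logarithmic branch point.
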